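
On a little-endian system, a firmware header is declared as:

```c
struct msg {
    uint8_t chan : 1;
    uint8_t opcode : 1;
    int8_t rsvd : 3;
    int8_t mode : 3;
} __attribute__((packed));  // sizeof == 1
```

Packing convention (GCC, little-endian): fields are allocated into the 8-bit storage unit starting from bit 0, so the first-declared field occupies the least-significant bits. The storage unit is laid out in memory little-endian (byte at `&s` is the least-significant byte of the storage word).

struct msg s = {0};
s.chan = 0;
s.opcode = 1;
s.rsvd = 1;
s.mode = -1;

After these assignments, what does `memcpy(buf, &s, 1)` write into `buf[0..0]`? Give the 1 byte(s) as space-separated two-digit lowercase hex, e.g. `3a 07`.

chan:1 = 0 → 0x0 << 0 → word 0x00
opcode:1 = 1 → 0x1 << 1 → word 0x02
rsvd:3 = 1 → 0x1 << 2 → word 0x06
mode:3 = -1 → 0x7 << 5 → word 0xe6
word = 0xe6 → little-endian bytes:
  [0]=0xe6

e6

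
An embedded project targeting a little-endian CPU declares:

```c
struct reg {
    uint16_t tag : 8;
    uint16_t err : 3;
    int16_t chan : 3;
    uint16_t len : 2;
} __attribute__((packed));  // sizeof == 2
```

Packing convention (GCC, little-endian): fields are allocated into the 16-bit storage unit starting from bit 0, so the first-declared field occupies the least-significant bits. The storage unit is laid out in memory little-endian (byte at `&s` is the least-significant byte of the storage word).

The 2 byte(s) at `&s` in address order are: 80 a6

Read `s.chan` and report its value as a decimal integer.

[0]=0x80 [1]=0xa6 (little-endian) → word 0xa680
tag:8 @ bit 0 → (0xa680>>0)&0xff = 0x80
err:3 @ bit 8 → (0xa680>>8)&0x7 = 0x6
chan:3 @ bit 11 → (0xa680>>11)&0x7 = 0x4  ←
len:2 @ bit 14 → (0xa680>>14)&0x3 = 0x2
chan signed 3b, MSB=1: 4 - 8 = -4

-4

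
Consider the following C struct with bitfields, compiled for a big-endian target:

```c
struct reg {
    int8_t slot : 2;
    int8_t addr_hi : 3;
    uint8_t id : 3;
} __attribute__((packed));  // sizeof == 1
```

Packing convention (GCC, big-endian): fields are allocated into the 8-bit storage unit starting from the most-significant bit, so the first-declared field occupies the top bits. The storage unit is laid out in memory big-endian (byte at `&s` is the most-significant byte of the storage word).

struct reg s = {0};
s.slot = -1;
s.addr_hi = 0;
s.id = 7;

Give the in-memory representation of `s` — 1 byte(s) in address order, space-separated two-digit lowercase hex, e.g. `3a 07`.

slot:2 = -1 → 0x3 << 6 → word 0xc0
addr_hi:3 = 0 → 0x0 << 3 → word 0xc0
id:3 = 7 → 0x7 << 0 → word 0xc7
word = 0xc7 → big-endian bytes:
  [0]=0xc7

c7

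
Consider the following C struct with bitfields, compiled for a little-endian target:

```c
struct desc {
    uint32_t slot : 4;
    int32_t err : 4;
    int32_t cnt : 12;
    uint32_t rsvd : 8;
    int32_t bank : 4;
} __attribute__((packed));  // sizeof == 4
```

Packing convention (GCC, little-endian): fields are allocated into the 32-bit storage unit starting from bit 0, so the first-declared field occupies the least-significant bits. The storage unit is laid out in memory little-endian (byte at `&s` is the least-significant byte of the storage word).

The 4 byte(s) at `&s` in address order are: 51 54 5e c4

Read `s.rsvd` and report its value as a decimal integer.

[0]=0x51 [1]=0x54 [2]=0x5e [3]=0xc4 (little-endian) → word 0xc45e5451
slot:4 @ bit 0 → (0xc45e5451>>0)&0xf = 0x1
err:4 @ bit 4 → (0xc45e5451>>4)&0xf = 0x5
cnt:12 @ bit 8 → (0xc45e5451>>8)&0xfff = 0xe54
rsvd:8 @ bit 20 → (0xc45e5451>>20)&0xff = 0x45  ←
bank:4 @ bit 28 → (0xc45e5451>>28)&0xf = 0xc

69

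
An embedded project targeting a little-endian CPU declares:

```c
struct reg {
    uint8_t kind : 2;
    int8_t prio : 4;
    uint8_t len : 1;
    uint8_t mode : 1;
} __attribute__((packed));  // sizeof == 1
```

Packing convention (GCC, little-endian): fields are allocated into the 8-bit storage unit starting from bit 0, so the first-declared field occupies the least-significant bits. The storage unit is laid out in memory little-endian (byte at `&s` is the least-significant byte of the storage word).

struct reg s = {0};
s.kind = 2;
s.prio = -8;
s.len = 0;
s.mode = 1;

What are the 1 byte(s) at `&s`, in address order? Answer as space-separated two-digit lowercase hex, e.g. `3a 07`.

[0+:2] kind=2 & 0x3 = 0x2; word=0x02
[2+:4] prio=-8 & 0xf = 0x8; word=0x22
[6+:1] len=0 & 0x1 = 0x0; word=0x22
[7+:1] mode=1 & 0x1 = 0x1; word=0xa2
word = 0xa2 → little-endian bytes:
  [0]=0xa2

a2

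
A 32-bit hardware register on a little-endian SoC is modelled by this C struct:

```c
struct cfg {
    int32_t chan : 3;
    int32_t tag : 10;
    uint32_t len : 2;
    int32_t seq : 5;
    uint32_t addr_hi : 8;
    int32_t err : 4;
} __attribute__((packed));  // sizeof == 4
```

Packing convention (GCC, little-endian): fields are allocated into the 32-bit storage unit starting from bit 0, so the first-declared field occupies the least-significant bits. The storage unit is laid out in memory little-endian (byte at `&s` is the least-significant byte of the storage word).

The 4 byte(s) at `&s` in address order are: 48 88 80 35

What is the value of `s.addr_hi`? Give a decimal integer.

88

[0]=0x48 [1]=0x88 [2]=0x80 [3]=0x35 (little-endian) → word 0x35808848
chan [0+:3] = (word>>0) & 0x7 = 0
tag [3+:10] = (word>>3) & 0x3ff = 265
len [13+:2] = (word>>13) & 0x3 = 0
seq [15+:5] = (word>>15) & 0x1f = 1
addr_hi [20+:8] = (word>>20) & 0xff = 88  ←
err [28+:4] = (word>>28) & 0xf = 3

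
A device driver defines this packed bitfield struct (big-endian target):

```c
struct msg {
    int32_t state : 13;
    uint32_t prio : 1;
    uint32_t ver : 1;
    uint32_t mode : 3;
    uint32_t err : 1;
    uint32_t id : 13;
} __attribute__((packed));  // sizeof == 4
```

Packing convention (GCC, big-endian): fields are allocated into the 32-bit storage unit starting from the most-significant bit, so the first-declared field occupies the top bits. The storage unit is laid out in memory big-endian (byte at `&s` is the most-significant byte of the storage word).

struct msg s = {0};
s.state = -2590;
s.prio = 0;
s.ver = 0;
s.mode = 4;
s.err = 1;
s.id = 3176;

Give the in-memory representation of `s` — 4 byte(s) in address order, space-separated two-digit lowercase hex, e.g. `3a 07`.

af 11 2c 68

state (13b) val=-2590 bits=0x15e2 at bit 19: 0xaf100000
prio (1b) val=0 bits=0x0 at bit 18: 0xaf100000
ver (1b) val=0 bits=0x0 at bit 17: 0xaf100000
mode (3b) val=4 bits=0x4 at bit 14: 0xaf110000
err (1b) val=1 bits=0x1 at bit 13: 0xaf112000
id (13b) val=3176 bits=0xc68 at bit 0: 0xaf112c68
word = 0xaf112c68 → big-endian bytes:
  [0]=0xaf  [1]=0x11  [2]=0x2c  [3]=0x68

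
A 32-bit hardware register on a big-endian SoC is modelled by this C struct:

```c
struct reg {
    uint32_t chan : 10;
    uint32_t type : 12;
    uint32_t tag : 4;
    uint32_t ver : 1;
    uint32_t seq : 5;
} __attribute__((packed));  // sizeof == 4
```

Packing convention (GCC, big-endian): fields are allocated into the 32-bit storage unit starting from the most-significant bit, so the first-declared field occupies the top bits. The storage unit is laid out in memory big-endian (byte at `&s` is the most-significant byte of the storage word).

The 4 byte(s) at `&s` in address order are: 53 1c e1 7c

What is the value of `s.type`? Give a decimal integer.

1848

[0]=0x53 [1]=0x1c [2]=0xe1 [3]=0x7c (big-endian) → word 0x531ce17c
chan [22+:10] = (word>>22) & 0x3ff = 332
type [10+:12] = (word>>10) & 0xfff = 1848  ←
tag [6+:4] = (word>>6) & 0xf = 5
ver [5+:1] = (word>>5) & 0x1 = 1
seq [0+:5] = (word>>0) & 0x1f = 28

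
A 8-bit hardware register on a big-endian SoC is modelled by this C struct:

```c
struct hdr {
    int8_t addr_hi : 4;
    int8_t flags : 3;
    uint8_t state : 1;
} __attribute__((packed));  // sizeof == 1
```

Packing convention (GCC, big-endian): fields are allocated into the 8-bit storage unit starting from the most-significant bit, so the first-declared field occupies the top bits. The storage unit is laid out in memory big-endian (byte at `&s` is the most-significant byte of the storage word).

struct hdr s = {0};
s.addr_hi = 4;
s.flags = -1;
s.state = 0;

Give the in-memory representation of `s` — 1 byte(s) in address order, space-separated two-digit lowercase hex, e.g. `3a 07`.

4e

addr_hi:4 = 4 → 0x4 << 4 → word 0x40
flags:3 = -1 → 0x7 << 1 → word 0x4e
state:1 = 0 → 0x0 << 0 → word 0x4e
word = 0x4e → big-endian bytes:
  [0]=0x4e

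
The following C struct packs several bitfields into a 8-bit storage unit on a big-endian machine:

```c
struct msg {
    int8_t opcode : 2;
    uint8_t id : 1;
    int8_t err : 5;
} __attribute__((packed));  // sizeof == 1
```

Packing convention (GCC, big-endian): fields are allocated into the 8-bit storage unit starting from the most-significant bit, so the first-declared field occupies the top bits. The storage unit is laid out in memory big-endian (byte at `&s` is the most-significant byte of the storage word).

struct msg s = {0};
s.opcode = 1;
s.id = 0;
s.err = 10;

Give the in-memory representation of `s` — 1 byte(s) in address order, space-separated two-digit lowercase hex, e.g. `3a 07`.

opcode (2b) val=1 bits=0x1 at bit 6: 0x40
id (1b) val=0 bits=0x0 at bit 5: 0x40
err (5b) val=10 bits=0xa at bit 0: 0x4a
word = 0x4a → big-endian bytes:
  [0]=0x4a

4a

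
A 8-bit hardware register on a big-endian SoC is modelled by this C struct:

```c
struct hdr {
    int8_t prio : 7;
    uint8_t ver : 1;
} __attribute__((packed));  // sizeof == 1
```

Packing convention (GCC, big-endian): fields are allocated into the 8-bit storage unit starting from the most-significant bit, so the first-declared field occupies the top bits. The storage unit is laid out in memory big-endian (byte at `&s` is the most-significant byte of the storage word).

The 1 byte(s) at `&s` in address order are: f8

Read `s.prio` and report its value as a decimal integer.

[0]=0xf8 (big-endian) → word 0xf8
prio [1+:7] = (word>>1) & 0x7f = 124  ←
ver [0+:1] = (word>>0) & 0x1 = 0
prio signed 7b, MSB=1: 124 - 128 = -4

-4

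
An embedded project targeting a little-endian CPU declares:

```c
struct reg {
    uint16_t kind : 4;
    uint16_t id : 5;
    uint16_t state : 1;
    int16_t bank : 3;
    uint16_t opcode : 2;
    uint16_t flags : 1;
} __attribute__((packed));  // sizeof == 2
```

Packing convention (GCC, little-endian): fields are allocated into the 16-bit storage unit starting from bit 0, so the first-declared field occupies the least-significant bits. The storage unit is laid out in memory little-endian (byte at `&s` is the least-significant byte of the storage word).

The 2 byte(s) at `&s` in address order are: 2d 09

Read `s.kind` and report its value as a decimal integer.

[0]=0x2d [1]=0x09 (little-endian) → word 0x092d
kind [0+:4] = (word>>0) & 0xf = 13  ←
id [4+:5] = (word>>4) & 0x1f = 18
state [9+:1] = (word>>9) & 0x1 = 0
bank [10+:3] = (word>>10) & 0x7 = 2
opcode [13+:2] = (word>>13) & 0x3 = 0
flags [15+:1] = (word>>15) & 0x1 = 0

13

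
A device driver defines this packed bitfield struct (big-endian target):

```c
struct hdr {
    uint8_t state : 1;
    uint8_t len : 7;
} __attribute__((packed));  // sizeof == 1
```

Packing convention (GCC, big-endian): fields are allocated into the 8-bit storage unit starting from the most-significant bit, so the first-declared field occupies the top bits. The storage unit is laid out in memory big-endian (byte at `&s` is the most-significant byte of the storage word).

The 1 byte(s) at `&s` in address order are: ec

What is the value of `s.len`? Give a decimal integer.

[0]=0xec (big-endian) → word 0xec
state [7+:1] = (word>>7) & 0x1 = 1
len [0+:7] = (word>>0) & 0x7f = 108  ←

108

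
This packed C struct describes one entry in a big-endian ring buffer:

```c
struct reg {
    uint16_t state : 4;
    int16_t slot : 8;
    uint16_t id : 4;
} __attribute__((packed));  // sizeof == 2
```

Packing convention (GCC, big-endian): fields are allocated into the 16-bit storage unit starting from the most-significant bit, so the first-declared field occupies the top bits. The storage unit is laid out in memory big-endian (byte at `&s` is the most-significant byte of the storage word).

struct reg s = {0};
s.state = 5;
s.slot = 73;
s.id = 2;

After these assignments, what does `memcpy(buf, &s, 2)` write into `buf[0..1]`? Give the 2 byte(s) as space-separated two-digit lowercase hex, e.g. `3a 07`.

54 92

state (4b) val=5 bits=0x5 at bit 12: 0x5000
slot (8b) val=73 bits=0x49 at bit 4: 0x5490
id (4b) val=2 bits=0x2 at bit 0: 0x5492
word = 0x5492 → big-endian bytes:
  [0]=0x54  [1]=0x92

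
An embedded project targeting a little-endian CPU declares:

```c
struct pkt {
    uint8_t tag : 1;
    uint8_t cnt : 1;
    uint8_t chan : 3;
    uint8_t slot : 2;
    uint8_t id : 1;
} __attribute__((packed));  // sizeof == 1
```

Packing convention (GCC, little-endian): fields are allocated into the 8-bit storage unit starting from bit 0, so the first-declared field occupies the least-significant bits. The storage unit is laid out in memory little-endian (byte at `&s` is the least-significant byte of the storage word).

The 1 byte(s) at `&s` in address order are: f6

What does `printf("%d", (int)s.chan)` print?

[0]=0xf6 (little-endian) → word 0xf6
tag:1 @ bit 0 → (0xf6>>0)&0x1 = 0x0
cnt:1 @ bit 1 → (0xf6>>1)&0x1 = 0x1
chan:3 @ bit 2 → (0xf6>>2)&0x7 = 0x5  ←
slot:2 @ bit 5 → (0xf6>>5)&0x3 = 0x3
id:1 @ bit 7 → (0xf6>>7)&0x1 = 0x1

5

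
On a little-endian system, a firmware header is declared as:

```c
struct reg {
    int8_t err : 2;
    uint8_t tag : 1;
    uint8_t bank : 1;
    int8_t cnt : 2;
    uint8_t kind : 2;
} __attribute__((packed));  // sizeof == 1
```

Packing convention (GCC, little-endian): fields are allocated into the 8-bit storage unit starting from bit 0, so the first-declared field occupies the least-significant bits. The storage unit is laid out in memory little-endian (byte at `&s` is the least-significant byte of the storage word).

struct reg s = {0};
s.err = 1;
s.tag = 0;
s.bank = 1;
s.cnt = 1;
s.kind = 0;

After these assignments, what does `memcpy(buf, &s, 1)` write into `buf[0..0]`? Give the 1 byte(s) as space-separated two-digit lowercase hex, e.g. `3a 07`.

19

err:2 = 1 → 0x1 << 0 → word 0x01
tag:1 = 0 → 0x0 << 2 → word 0x01
bank:1 = 1 → 0x1 << 3 → word 0x09
cnt:2 = 1 → 0x1 << 4 → word 0x19
kind:2 = 0 → 0x0 << 6 → word 0x19
word = 0x19 → little-endian bytes:
  [0]=0x19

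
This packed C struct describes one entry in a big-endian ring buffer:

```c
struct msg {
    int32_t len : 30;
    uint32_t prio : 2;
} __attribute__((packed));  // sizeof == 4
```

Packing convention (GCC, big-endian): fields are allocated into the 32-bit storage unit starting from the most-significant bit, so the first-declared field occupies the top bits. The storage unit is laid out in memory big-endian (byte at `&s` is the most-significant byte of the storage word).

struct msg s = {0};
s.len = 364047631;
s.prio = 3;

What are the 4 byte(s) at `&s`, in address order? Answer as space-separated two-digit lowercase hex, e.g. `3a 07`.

len:30 = 364047631 → 0x15b2ed0f << 2 → word 0x56cbb43c
prio:2 = 3 → 0x3 << 0 → word 0x56cbb43f
word = 0x56cbb43f → big-endian bytes:
  [0]=0x56  [1]=0xcb  [2]=0xb4  [3]=0x3f

56 cb b4 3f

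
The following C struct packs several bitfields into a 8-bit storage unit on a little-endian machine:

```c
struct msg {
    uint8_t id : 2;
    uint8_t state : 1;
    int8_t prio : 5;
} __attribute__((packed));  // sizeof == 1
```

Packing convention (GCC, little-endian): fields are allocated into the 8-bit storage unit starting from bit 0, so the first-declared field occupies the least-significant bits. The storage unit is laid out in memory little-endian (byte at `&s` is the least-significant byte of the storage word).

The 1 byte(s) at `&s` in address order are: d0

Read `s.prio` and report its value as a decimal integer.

-6

[0]=0xd0 (little-endian) → word 0xd0
id:2 @ bit 0 → (0xd0>>0)&0x3 = 0x0
state:1 @ bit 2 → (0xd0>>2)&0x1 = 0x0
prio:5 @ bit 3 → (0xd0>>3)&0x1f = 0x1a  ←
prio signed 5b, MSB=1: 26 - 32 = -6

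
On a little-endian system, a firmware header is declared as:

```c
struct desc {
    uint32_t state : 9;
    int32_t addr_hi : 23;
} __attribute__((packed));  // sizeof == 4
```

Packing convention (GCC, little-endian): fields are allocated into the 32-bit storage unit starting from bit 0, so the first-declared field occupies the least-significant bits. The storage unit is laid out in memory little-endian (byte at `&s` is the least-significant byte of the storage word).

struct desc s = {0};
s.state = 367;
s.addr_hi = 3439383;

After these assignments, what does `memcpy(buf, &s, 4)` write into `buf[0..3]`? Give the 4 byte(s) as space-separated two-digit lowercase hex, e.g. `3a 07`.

state (9b) val=367 bits=0x16f at bit 0: 0x0000016f
addr_hi (23b) val=3439383 bits=0x347b17 at bit 9: 0x68f62f6f
word = 0x68f62f6f → little-endian bytes:
  [0]=0x6f  [1]=0x2f  [2]=0xf6  [3]=0x68

6f 2f f6 68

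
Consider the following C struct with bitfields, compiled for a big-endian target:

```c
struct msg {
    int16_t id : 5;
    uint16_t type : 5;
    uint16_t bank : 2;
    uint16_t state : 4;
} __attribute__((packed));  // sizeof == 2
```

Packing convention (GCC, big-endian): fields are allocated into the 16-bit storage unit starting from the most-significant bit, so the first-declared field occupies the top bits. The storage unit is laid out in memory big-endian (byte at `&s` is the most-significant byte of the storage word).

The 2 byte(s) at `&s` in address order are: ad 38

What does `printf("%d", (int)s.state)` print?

[0]=0xad [1]=0x38 (big-endian) → word 0xad38
id:5 @ bit 11 → (0xad38>>11)&0x1f = 0x15
type:5 @ bit 6 → (0xad38>>6)&0x1f = 0x14
bank:2 @ bit 4 → (0xad38>>4)&0x3 = 0x3
state:4 @ bit 0 → (0xad38>>0)&0xf = 0x8  ←

8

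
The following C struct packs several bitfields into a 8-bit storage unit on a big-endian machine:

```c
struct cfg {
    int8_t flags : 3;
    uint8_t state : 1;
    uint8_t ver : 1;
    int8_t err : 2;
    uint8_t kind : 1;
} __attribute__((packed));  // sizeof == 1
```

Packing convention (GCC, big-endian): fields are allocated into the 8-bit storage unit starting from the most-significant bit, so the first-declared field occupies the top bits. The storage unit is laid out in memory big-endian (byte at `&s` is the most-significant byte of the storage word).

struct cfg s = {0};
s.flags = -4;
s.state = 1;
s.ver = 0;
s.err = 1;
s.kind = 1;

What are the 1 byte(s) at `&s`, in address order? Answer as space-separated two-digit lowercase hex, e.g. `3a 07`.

[5+:3] flags=-4 & 0x7 = 0x4; word=0x80
[4+:1] state=1 & 0x1 = 0x1; word=0x90
[3+:1] ver=0 & 0x1 = 0x0; word=0x90
[1+:2] err=1 & 0x3 = 0x1; word=0x92
[0+:1] kind=1 & 0x1 = 0x1; word=0x93
word = 0x93 → big-endian bytes:
  [0]=0x93

93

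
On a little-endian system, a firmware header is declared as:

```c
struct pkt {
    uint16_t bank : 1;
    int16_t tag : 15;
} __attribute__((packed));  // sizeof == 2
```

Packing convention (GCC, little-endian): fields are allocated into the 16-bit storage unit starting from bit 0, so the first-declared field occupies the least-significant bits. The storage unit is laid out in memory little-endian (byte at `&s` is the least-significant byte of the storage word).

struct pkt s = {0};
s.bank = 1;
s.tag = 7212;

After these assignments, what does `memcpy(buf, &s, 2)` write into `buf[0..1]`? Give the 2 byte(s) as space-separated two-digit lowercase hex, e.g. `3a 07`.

59 38

bank (1b) val=1 bits=0x1 at bit 0: 0x0001
tag (15b) val=7212 bits=0x1c2c at bit 1: 0x3859
word = 0x3859 → little-endian bytes:
  [0]=0x59  [1]=0x38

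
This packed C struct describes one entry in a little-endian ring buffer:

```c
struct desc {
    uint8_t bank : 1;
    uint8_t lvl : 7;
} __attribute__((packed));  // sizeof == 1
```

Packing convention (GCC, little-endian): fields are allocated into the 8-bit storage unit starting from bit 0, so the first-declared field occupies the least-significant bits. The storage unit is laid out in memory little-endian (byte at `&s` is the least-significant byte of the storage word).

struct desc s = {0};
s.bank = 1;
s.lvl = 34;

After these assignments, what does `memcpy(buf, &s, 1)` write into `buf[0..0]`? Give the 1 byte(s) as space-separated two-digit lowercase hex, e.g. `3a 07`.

[0+:1] bank=1 & 0x1 = 0x1; word=0x01
[1+:7] lvl=34 & 0x7f = 0x22; word=0x45
word = 0x45 → little-endian bytes:
  [0]=0x45

45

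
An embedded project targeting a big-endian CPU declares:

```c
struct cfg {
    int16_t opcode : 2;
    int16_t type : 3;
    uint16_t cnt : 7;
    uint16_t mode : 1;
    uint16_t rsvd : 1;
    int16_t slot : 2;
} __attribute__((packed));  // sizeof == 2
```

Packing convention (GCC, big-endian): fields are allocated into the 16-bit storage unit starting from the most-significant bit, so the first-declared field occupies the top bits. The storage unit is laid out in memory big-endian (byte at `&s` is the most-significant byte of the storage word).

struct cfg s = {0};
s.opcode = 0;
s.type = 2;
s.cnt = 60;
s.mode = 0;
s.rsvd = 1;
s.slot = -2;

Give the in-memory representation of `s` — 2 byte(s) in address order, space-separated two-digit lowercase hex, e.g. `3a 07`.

13 c6

opcode (2b) val=0 bits=0x0 at bit 14: 0x0000
type (3b) val=2 bits=0x2 at bit 11: 0x1000
cnt (7b) val=60 bits=0x3c at bit 4: 0x13c0
mode (1b) val=0 bits=0x0 at bit 3: 0x13c0
rsvd (1b) val=1 bits=0x1 at bit 2: 0x13c4
slot (2b) val=-2 bits=0x2 at bit 0: 0x13c6
word = 0x13c6 → big-endian bytes:
  [0]=0x13  [1]=0xc6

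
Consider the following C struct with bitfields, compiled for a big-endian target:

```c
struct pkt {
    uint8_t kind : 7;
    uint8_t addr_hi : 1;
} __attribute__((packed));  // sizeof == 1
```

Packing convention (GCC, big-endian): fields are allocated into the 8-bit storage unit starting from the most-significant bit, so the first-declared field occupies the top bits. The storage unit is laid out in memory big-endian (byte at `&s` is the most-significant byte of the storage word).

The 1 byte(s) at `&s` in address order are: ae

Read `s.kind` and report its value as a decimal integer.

[0]=0xae (big-endian) → word 0xae
kind:7 @ bit 1 → (0xae>>1)&0x7f = 0x57  ←
addr_hi:1 @ bit 0 → (0xae>>0)&0x1 = 0x0

87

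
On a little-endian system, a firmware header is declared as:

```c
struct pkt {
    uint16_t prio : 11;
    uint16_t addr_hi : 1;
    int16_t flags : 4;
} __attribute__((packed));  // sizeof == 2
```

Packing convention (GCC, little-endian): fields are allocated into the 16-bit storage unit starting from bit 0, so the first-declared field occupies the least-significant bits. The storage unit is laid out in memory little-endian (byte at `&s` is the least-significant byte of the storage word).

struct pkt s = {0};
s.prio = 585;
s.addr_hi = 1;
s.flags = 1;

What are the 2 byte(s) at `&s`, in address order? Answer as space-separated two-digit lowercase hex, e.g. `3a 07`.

49 1a

[0+:11] prio=585 & 0x7ff = 0x249; word=0x0249
[11+:1] addr_hi=1 & 0x1 = 0x1; word=0x0a49
[12+:4] flags=1 & 0xf = 0x1; word=0x1a49
word = 0x1a49 → little-endian bytes:
  [0]=0x49  [1]=0x1a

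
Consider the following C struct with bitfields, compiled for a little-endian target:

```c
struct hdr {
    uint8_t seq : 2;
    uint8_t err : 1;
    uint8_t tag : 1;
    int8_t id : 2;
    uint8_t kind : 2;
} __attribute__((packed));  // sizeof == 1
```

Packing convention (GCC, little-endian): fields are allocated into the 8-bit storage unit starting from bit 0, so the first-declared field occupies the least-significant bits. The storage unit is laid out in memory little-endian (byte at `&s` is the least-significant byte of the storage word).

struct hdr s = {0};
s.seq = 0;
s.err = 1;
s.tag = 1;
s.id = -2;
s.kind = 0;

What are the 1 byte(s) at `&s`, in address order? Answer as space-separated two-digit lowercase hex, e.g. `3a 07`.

seq:2 = 0 → 0x0 << 0 → word 0x00
err:1 = 1 → 0x1 << 2 → word 0x04
tag:1 = 1 → 0x1 << 3 → word 0x0c
id:2 = -2 → 0x2 << 4 → word 0x2c
kind:2 = 0 → 0x0 << 6 → word 0x2c
word = 0x2c → little-endian bytes:
  [0]=0x2c

2c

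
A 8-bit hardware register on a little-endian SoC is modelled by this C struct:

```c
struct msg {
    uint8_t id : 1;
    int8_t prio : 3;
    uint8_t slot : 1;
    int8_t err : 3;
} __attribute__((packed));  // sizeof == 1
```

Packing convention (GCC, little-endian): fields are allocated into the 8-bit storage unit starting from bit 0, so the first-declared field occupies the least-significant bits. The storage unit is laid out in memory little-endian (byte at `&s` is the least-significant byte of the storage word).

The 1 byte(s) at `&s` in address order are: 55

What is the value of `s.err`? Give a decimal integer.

2

[0]=0x55 (little-endian) → word 0x55
id [0+:1] = (word>>0) & 0x1 = 1
prio [1+:3] = (word>>1) & 0x7 = 2
slot [4+:1] = (word>>4) & 0x1 = 1
err [5+:3] = (word>>5) & 0x7 = 2  ←
err signed 3b, MSB=0: value = 2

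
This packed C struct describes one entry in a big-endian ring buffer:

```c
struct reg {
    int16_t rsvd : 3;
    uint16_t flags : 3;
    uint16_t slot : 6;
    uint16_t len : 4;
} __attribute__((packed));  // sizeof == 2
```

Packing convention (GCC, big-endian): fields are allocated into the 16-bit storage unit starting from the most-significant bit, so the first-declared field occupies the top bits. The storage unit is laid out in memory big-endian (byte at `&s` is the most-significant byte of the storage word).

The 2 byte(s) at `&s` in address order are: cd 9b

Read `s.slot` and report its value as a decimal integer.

25

[0]=0xcd [1]=0x9b (big-endian) → word 0xcd9b
rsvd [13+:3] = (word>>13) & 0x7 = 6
flags [10+:3] = (word>>10) & 0x7 = 3
slot [4+:6] = (word>>4) & 0x3f = 25  ←
len [0+:4] = (word>>0) & 0xf = 11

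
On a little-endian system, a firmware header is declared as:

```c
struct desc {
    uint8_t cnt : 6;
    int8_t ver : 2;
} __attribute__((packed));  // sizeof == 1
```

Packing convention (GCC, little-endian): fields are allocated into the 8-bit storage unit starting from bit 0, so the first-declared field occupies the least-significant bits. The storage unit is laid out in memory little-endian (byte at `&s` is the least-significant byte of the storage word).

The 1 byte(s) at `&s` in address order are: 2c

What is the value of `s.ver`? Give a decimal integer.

[0]=0x2c (little-endian) → word 0x2c
cnt:6 @ bit 0 → (0x2c>>0)&0x3f = 0x2c
ver:2 @ bit 6 → (0x2c>>6)&0x3 = 0x0  ←
ver signed 2b, MSB=0: value = 0

0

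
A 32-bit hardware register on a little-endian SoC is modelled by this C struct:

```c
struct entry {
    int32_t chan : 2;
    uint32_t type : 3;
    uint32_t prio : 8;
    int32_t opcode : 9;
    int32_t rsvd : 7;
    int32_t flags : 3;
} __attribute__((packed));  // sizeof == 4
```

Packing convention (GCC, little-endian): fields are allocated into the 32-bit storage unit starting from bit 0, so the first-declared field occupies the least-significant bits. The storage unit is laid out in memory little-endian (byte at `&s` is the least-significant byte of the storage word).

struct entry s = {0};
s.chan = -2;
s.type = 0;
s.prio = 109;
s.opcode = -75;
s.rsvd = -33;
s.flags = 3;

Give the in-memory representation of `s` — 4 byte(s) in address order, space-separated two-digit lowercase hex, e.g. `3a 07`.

a2 ad f6 77

[0+:2] chan=-2 & 0x3 = 0x2; word=0x00000002
[2+:3] type=0 & 0x7 = 0x0; word=0x00000002
[5+:8] prio=109 & 0xff = 0x6d; word=0x00000da2
[13+:9] opcode=-75 & 0x1ff = 0x1b5; word=0x0036ada2
[22+:7] rsvd=-33 & 0x7f = 0x5f; word=0x17f6ada2
[29+:3] flags=3 & 0x7 = 0x3; word=0x77f6ada2
word = 0x77f6ada2 → little-endian bytes:
  [0]=0xa2  [1]=0xad  [2]=0xf6  [3]=0x77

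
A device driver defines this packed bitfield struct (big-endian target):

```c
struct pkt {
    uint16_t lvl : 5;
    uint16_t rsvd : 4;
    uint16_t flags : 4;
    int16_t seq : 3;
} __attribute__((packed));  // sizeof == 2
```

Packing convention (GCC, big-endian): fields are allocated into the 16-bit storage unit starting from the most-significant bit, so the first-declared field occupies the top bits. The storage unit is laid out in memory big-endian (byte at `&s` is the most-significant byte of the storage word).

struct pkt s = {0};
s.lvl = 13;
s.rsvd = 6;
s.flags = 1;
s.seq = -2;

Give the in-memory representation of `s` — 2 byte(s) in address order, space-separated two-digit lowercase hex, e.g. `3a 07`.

6b 0e

lvl (5b) val=13 bits=0xd at bit 11: 0x6800
rsvd (4b) val=6 bits=0x6 at bit 7: 0x6b00
flags (4b) val=1 bits=0x1 at bit 3: 0x6b08
seq (3b) val=-2 bits=0x6 at bit 0: 0x6b0e
word = 0x6b0e → big-endian bytes:
  [0]=0x6b  [1]=0x0e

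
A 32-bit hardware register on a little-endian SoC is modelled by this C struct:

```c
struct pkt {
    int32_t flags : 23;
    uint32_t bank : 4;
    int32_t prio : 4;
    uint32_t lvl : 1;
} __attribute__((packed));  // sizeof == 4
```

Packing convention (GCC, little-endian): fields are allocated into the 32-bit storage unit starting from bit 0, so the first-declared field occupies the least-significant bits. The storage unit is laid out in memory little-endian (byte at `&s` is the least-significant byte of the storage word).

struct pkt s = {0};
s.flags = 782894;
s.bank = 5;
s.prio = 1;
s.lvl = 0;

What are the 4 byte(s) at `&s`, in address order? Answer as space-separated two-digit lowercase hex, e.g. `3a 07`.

flags:23 = 782894 → 0xbf22e << 0 → word 0x000bf22e
bank:4 = 5 → 0x5 << 23 → word 0x028bf22e
prio:4 = 1 → 0x1 << 27 → word 0x0a8bf22e
lvl:1 = 0 → 0x0 << 31 → word 0x0a8bf22e
word = 0x0a8bf22e → little-endian bytes:
  [0]=0x2e  [1]=0xf2  [2]=0x8b  [3]=0x0a

2e f2 8b 0a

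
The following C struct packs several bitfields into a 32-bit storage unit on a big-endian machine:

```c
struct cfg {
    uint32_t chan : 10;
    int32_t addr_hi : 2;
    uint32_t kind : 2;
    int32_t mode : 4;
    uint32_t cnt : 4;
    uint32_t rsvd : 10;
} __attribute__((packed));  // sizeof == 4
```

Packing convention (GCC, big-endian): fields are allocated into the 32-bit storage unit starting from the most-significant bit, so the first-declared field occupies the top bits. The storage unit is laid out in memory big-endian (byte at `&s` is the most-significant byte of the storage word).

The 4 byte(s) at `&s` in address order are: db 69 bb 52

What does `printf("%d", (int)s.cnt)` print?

14

[0]=0xdb [1]=0x69 [2]=0xbb [3]=0x52 (big-endian) → word 0xdb69bb52
chan:10 @ bit 22 → (0xdb69bb52>>22)&0x3ff = 0x36d
addr_hi:2 @ bit 20 → (0xdb69bb52>>20)&0x3 = 0x2
kind:2 @ bit 18 → (0xdb69bb52>>18)&0x3 = 0x2
mode:4 @ bit 14 → (0xdb69bb52>>14)&0xf = 0x6
cnt:4 @ bit 10 → (0xdb69bb52>>10)&0xf = 0xe  ←
rsvd:10 @ bit 0 → (0xdb69bb52>>0)&0x3ff = 0x352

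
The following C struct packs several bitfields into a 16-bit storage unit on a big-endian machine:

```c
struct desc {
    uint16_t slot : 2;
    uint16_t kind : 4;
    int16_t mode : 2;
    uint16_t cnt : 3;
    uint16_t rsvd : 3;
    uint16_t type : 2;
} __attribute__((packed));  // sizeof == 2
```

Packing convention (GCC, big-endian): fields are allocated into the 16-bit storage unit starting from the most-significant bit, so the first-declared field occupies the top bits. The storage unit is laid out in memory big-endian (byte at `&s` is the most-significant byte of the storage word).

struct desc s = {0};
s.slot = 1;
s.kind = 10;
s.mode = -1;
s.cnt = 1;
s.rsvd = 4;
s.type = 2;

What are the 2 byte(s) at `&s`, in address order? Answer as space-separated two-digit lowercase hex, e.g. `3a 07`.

6b 32

[14+:2] slot=1 & 0x3 = 0x1; word=0x4000
[10+:4] kind=10 & 0xf = 0xa; word=0x6800
[8+:2] mode=-1 & 0x3 = 0x3; word=0x6b00
[5+:3] cnt=1 & 0x7 = 0x1; word=0x6b20
[2+:3] rsvd=4 & 0x7 = 0x4; word=0x6b30
[0+:2] type=2 & 0x3 = 0x2; word=0x6b32
word = 0x6b32 → big-endian bytes:
  [0]=0x6b  [1]=0x32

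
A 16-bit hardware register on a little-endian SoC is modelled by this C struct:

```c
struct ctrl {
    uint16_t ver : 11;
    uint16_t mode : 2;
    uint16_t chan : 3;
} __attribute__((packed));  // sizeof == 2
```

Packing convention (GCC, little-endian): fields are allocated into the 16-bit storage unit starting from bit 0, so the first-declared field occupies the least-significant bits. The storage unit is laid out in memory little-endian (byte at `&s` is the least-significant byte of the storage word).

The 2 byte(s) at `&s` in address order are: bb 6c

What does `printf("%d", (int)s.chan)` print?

[0]=0xbb [1]=0x6c (little-endian) → word 0x6cbb
ver:11 @ bit 0 → (0x6cbb>>0)&0x7ff = 0x4bb
mode:2 @ bit 11 → (0x6cbb>>11)&0x3 = 0x1
chan:3 @ bit 13 → (0x6cbb>>13)&0x7 = 0x3  ←

3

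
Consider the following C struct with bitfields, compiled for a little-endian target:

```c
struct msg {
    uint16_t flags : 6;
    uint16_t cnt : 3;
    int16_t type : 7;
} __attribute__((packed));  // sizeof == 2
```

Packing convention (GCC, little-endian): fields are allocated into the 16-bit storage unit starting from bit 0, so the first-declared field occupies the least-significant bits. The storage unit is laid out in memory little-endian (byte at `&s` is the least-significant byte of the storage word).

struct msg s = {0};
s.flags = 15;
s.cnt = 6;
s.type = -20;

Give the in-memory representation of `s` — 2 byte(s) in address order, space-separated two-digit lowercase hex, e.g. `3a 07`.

8f d9

flags:6 = 15 → 0xf << 0 → word 0x000f
cnt:3 = 6 → 0x6 << 6 → word 0x018f
type:7 = -20 → 0x6c << 9 → word 0xd98f
word = 0xd98f → little-endian bytes:
  [0]=0x8f  [1]=0xd9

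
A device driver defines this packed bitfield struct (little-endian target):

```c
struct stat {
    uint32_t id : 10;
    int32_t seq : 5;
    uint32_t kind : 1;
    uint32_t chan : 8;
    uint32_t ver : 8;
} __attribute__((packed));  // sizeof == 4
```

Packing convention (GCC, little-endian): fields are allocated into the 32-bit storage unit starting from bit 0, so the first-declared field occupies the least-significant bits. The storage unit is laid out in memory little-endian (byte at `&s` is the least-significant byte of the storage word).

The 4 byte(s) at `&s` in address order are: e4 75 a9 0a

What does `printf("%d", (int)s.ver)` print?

10

[0]=0xe4 [1]=0x75 [2]=0xa9 [3]=0x0a (little-endian) → word 0x0aa975e4
id [0+:10] = (word>>0) & 0x3ff = 484
seq [10+:5] = (word>>10) & 0x1f = 29
kind [15+:1] = (word>>15) & 0x1 = 0
chan [16+:8] = (word>>16) & 0xff = 169
ver [24+:8] = (word>>24) & 0xff = 10  ←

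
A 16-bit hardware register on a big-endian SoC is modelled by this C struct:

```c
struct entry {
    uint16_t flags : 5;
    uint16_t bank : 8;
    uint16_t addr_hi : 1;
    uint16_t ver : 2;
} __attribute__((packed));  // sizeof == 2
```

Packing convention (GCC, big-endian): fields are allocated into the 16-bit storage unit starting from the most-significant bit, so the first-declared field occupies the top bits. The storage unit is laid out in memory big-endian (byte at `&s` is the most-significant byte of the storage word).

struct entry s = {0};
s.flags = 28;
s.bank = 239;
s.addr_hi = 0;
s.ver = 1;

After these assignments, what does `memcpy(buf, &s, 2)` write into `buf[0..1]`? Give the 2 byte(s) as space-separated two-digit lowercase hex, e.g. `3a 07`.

e7 79

[11+:5] flags=28 & 0x1f = 0x1c; word=0xe000
[3+:8] bank=239 & 0xff = 0xef; word=0xe778
[2+:1] addr_hi=0 & 0x1 = 0x0; word=0xe778
[0+:2] ver=1 & 0x3 = 0x1; word=0xe779
word = 0xe779 → big-endian bytes:
  [0]=0xe7  [1]=0x79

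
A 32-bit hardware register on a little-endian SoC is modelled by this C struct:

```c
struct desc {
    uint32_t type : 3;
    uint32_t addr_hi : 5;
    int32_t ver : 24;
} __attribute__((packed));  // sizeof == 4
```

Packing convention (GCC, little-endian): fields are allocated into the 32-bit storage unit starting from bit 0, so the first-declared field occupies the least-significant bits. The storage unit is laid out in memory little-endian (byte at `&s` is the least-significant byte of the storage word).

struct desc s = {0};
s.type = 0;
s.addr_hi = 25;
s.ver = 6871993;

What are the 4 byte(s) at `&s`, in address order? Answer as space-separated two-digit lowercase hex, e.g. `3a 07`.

c8 b9 db 68

[0+:3] type=0 & 0x7 = 0x0; word=0x00000000
[3+:5] addr_hi=25 & 0x1f = 0x19; word=0x000000c8
[8+:24] ver=6871993 & 0xffffff = 0x68dbb9; word=0x68dbb9c8
word = 0x68dbb9c8 → little-endian bytes:
  [0]=0xc8  [1]=0xb9  [2]=0xdb  [3]=0x68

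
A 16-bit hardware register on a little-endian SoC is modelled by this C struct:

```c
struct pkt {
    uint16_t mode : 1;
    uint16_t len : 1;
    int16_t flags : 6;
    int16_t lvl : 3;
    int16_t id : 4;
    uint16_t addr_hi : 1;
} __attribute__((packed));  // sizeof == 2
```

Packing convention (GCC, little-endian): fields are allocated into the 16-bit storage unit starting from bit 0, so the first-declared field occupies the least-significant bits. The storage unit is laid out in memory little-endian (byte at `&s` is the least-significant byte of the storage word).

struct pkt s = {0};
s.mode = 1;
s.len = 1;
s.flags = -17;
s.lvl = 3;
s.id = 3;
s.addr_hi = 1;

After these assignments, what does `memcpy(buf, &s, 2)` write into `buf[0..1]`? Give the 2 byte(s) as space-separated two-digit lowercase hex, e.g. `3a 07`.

bf 9b

[0+:1] mode=1 & 0x1 = 0x1; word=0x0001
[1+:1] len=1 & 0x1 = 0x1; word=0x0003
[2+:6] flags=-17 & 0x3f = 0x2f; word=0x00bf
[8+:3] lvl=3 & 0x7 = 0x3; word=0x03bf
[11+:4] id=3 & 0xf = 0x3; word=0x1bbf
[15+:1] addr_hi=1 & 0x1 = 0x1; word=0x9bbf
word = 0x9bbf → little-endian bytes:
  [0]=0xbf  [1]=0x9b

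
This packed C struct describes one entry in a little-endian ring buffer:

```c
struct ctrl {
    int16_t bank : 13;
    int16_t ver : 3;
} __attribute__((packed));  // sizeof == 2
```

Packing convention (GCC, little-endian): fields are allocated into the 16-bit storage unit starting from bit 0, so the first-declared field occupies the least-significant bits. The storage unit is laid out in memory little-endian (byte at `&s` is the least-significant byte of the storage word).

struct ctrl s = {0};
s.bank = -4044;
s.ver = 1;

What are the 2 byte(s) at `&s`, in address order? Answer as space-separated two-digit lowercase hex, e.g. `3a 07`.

34 30

bank:13 = -4044 → 0x1034 << 0 → word 0x1034
ver:3 = 1 → 0x1 << 13 → word 0x3034
word = 0x3034 → little-endian bytes:
  [0]=0x34  [1]=0x30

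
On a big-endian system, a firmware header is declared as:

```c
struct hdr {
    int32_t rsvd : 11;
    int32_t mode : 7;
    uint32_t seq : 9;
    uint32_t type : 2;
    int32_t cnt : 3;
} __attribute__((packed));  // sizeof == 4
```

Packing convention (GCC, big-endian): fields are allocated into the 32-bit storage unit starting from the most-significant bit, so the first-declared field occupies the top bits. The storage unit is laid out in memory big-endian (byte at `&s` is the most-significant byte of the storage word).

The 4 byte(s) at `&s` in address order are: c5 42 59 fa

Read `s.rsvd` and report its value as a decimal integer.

[0]=0xc5 [1]=0x42 [2]=0x59 [3]=0xfa (big-endian) → word 0xc54259fa
rsvd:11 @ bit 21 → (0xc54259fa>>21)&0x7ff = 0x62a  ←
mode:7 @ bit 14 → (0xc54259fa>>14)&0x7f = 0x9
seq:9 @ bit 5 → (0xc54259fa>>5)&0x1ff = 0xcf
type:2 @ bit 3 → (0xc54259fa>>3)&0x3 = 0x3
cnt:3 @ bit 0 → (0xc54259fa>>0)&0x7 = 0x2
rsvd signed 11b, MSB=1: 1578 - 2048 = -470

-470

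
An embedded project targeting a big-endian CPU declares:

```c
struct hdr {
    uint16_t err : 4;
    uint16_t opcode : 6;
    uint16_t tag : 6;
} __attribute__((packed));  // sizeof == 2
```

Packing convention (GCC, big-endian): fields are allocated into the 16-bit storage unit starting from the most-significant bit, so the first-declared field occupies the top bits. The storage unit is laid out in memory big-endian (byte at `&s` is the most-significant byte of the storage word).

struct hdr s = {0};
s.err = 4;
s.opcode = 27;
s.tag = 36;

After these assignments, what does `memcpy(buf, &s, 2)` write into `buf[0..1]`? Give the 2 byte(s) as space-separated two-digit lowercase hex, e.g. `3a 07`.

[12+:4] err=4 & 0xf = 0x4; word=0x4000
[6+:6] opcode=27 & 0x3f = 0x1b; word=0x46c0
[0+:6] tag=36 & 0x3f = 0x24; word=0x46e4
word = 0x46e4 → big-endian bytes:
  [0]=0x46  [1]=0xe4

46 e4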